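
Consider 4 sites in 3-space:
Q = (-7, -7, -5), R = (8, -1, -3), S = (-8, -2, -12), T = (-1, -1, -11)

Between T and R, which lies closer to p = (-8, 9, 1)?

Compare squared distances:
|pT|² = (-8−(-1))² + (9−(-1))² + (1−(-11))² = 49 + 100 + 144 = 293
|pR|² = (-8−8)² + (9−(-1))² + (1−(-3))² = 256 + 100 + 16 = 372
293 < 372, so T is closer.

T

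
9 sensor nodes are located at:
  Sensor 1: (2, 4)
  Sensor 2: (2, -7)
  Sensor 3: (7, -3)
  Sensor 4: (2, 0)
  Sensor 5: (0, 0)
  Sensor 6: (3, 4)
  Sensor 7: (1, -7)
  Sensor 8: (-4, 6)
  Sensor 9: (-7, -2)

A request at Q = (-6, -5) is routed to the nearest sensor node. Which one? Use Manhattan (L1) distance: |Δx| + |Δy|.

d(Q, Sensor 1) = |-6−2| + |-5−4| = 8 + 9 = 17
d(Q, Sensor 2) = |-6−2| + |-5−(-7)| = 8 + 2 = 10
d(Q, Sensor 3) = |-6−7| + |-5−(-3)| = 13 + 2 = 15
d(Q, Sensor 4) = |-6−2| + |-5−0| = 8 + 5 = 13
d(Q, Sensor 5) = |-6−0| + |-5−0| = 6 + 5 = 11
d(Q, Sensor 6) = |-6−3| + |-5−4| = 9 + 9 = 18
d(Q, Sensor 7) = |-6−1| + |-5−(-7)| = 7 + 2 = 9
d(Q, Sensor 8) = |-6−(-4)| + |-5−6| = 2 + 11 = 13
d(Q, Sensor 9) = |-6−(-7)| + |-5−(-2)| = 1 + 3 = 4
Minimum is at Sensor 9.

Sensor 9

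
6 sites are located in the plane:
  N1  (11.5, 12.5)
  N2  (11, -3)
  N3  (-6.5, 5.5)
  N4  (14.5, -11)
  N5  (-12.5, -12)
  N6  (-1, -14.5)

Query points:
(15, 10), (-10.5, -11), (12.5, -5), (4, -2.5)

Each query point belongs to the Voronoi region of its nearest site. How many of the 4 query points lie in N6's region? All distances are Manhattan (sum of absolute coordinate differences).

(15, 10) — d to each: N1:6, N2:17, N3:26, N4:21.5, N5:49.5, N6:40.5 → nearest is N1
(-10.5, -11) — d to each: N1:45.5, N2:29.5, N3:20.5, N4:25, N5:3, N6:13 → nearest is N5
(12.5, -5) — d to each: N1:18.5, N2:3.5, N3:29.5, N4:8, N5:32, N6:23 → nearest is N2
(4, -2.5) — d to each: N1:22.5, N2:7.5, N3:18.5, N4:19, N5:26, N6:17 → nearest is N2
0 of the 4 points have N6 as nearest.

0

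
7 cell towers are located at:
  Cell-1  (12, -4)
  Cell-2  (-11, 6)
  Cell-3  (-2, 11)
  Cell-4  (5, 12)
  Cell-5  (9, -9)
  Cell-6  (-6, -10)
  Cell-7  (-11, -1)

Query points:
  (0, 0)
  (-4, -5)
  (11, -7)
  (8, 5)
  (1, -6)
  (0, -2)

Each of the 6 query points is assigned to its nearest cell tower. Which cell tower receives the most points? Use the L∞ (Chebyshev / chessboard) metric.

(0, 0) — d to each: Cell-1:12, Cell-2:11, Cell-3:11, Cell-4:12, Cell-5:9, Cell-6:10, Cell-7:11 → nearest is Cell-5
(-4, -5) — d to each: Cell-1:16, Cell-2:11, Cell-3:16, Cell-4:17, Cell-5:13, Cell-6:5, Cell-7:7 → nearest is Cell-6
(11, -7) — d to each: Cell-1:3, Cell-2:22, Cell-3:18, Cell-4:19, Cell-5:2, Cell-6:17, Cell-7:22 → nearest is Cell-5
(8, 5) — d to each: Cell-1:9, Cell-2:19, Cell-3:10, Cell-4:7, Cell-5:14, Cell-6:15, Cell-7:19 → nearest is Cell-4
(1, -6) — d to each: Cell-1:11, Cell-2:12, Cell-3:17, Cell-4:18, Cell-5:8, Cell-6:7, Cell-7:12 → nearest is Cell-6
(0, -2) — d to each: Cell-1:12, Cell-2:11, Cell-3:13, Cell-4:14, Cell-5:9, Cell-6:8, Cell-7:11 → nearest is Cell-6
Tally — Cell-4:1, Cell-5:2, Cell-6:3. Cell-6 captures the most (3).

Cell-6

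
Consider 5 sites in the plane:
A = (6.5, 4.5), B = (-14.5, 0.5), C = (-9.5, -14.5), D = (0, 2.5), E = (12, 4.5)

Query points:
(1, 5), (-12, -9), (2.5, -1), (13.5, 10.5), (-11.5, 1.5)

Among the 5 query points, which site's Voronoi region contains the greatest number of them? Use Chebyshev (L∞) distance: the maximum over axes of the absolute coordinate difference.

D

(1, 5) — d to each: A:5.5, B:15.5, C:19.5, D:2.5, E:11 → nearest is D
(-12, -9) — d to each: A:18.5, B:9.5, C:5.5, D:12, E:24 → nearest is C
(2.5, -1) — d to each: A:5.5, B:17, C:13.5, D:3.5, E:9.5 → nearest is D
(13.5, 10.5) — d to each: A:7, B:28, C:25, D:13.5, E:6 → nearest is E
(-11.5, 1.5) — d to each: A:18, B:3, C:16, D:11.5, E:23.5 → nearest is B
Tally — B:1, C:1, D:2, E:1. D captures the most (2).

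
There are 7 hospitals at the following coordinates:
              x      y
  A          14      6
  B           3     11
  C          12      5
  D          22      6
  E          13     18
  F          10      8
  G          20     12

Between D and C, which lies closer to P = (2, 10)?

C

Compare squared distances:
|PD|² = (2−22)² + (10−6)² = 400 + 16 = 416
|PC|² = (2−12)² + (10−5)² = 100 + 25 = 125
416 > 125, so C is closer.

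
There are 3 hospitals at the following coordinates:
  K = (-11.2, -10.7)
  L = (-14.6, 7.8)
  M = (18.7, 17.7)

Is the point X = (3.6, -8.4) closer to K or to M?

Compare squared distances:
|XK|² = (3.6−(-11.2))² + (-8.4−(-10.7))² = 219.04 + 5.29 = 224.33
|XM|² = (3.6−18.7)² + (-8.4−17.7)² = 228.01 + 681.21 = 909.22
224.33 < 909.22, so K is closer.

K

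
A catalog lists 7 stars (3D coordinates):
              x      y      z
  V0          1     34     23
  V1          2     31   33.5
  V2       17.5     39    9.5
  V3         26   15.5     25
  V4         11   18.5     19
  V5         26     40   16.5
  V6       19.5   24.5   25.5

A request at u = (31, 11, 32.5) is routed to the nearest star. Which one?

V3

Compare squared distances (the ordering matches that of the actual distances):
|uV0|² = (31−1)² + (11−34)² + (32.5−23)² = 900 + 529 + 90.25 = 1519.25
|uV1|² = (31−2)² + (11−31)² + (32.5−33.5)² = 841 + 400 + 1 = 1242
|uV2|² = (31−17.5)² + (11−39)² + (32.5−9.5)² = 182.25 + 784 + 529 = 1495.25
|uV3|² = (31−26)² + (11−15.5)² + (32.5−25)² = 25 + 20.25 + 56.25 = 101.5
|uV4|² = (31−11)² + (11−18.5)² + (32.5−19)² = 400 + 56.25 + 182.25 = 638.5
|uV5|² = (31−26)² + (11−40)² + (32.5−16.5)² = 25 + 841 + 256 = 1122
|uV6|² = (31−19.5)² + (11−24.5)² + (32.5−25.5)² = 132.25 + 182.25 + 49 = 363.5
Minimum is at V3.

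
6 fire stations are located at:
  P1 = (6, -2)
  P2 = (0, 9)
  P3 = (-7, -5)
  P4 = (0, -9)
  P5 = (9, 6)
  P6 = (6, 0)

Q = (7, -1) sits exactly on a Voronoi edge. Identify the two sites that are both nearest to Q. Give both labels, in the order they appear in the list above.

P1 and P6

Squared distances from Q to each site:
|QP1|² = (7−6)² + (-1−(-2))² = 1 + 1 = 2
|QP2|² = (7−0)² + (-1−9)² = 49 + 100 = 149
|QP3|² = (7−(-7))² + (-1−(-5))² = 196 + 16 = 212
|QP4|² = (7−0)² + (-1−(-9))² = 49 + 64 = 113
|QP5|² = (7−9)² + (-1−6)² = 4 + 49 = 53
|QP6|² = (7−6)² + (-1−0)² = 1 + 1 = 2
Q is equidistant from P1 and P6 (both at squared distance 2), and every other site is strictly farther — so Q lies on the P1–P6 Voronoi edge.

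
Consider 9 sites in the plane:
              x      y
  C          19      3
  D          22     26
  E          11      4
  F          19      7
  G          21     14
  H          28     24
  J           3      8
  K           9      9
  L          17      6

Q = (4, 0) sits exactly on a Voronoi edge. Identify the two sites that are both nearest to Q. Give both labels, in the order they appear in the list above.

Squared distances from Q to each site:
|QC|² = 225 + 9 = 234
|QD|² = 324 + 676 = 1000
|QE|² = 49 + 16 = 65
|QF|² = 225 + 49 = 274
|QG|² = 289 + 196 = 485
|QH|² = 576 + 576 = 1152
|QJ|² = 1 + 64 = 65
|QK|² = 25 + 81 = 106
|QL|² = 169 + 36 = 205
Q is equidistant from E and J (both at squared distance 65), and every other site is strictly farther — so Q lies on the E–J Voronoi edge.

E and J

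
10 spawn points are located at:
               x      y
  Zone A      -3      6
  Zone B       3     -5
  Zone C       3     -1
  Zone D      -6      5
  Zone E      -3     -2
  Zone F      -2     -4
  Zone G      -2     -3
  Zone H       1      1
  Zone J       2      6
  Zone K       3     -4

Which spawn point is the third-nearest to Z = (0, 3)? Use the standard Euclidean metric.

Zone A

Compare squared distances (the ordering matches that of the actual distances):
d²(Z, Zone A) = (0−(-3))² + (3−6)² = 9 + 9 = 18
d²(Z, Zone B) = (0−3)² + (3−(-5))² = 9 + 64 = 73
d²(Z, Zone C) = (0−3)² + (3−(-1))² = 9 + 16 = 25
d²(Z, Zone D) = (0−(-6))² + (3−5)² = 36 + 4 = 40
d²(Z, Zone E) = (0−(-3))² + (3−(-2))² = 9 + 25 = 34
d²(Z, Zone F) = (0−(-2))² + (3−(-4))² = 4 + 49 = 53
d²(Z, Zone G) = (0−(-2))² + (3−(-3))² = 4 + 36 = 40
d²(Z, Zone H) = (0−1)² + (3−1)² = 1 + 4 = 5
d²(Z, Zone J) = (0−2)² + (3−6)² = 4 + 9 = 13
d²(Z, Zone K) = (0−3)² + (3−(-4))² = 9 + 49 = 58
Sorted ascending: Zone H, Zone J, Zone A, Zone C, … — the third-nearest is Zone A.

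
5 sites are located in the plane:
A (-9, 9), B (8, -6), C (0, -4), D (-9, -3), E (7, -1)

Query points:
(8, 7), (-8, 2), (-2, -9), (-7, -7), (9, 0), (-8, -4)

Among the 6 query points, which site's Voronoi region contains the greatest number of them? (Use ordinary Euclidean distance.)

D

(8, 7) — d² to each: A:293, B:169, C:185, D:389, E:65 → nearest is E
(-8, 2) — d² to each: A:50, B:320, C:100, D:26, E:234 → nearest is D
(-2, -9) — d² to each: A:373, B:109, C:29, D:85, E:145 → nearest is C
(-7, -7) — d² to each: A:260, B:226, C:58, D:20, E:232 → nearest is D
(9, 0) — d² to each: A:405, B:37, C:97, D:333, E:5 → nearest is E
(-8, -4) — d² to each: A:170, B:260, C:64, D:2, E:234 → nearest is D
Tally — C:1, D:3, E:2. D captures the most (3).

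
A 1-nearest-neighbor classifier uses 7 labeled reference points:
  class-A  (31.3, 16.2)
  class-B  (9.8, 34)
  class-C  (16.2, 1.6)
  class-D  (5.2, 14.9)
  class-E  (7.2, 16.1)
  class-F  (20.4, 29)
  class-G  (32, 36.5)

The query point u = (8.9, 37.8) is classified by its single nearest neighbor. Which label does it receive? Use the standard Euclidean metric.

Since √ is increasing, it suffices to compare squared distances:
d²(u, class-A) = (8.9−31.3)² + (37.8−16.2)² = 501.76 + 466.56 = 968.32
d²(u, class-B) = (8.9−9.8)² + (37.8−34)² = 0.81 + 14.44 = 15.25
d²(u, class-C) = (8.9−16.2)² + (37.8−1.6)² = 53.29 + 1310.44 = 1363.73
d²(u, class-D) = (8.9−5.2)² + (37.8−14.9)² = 13.69 + 524.41 = 538.1
d²(u, class-E) = (8.9−7.2)² + (37.8−16.1)² = 2.89 + 470.89 = 473.78
d²(u, class-F) = (8.9−20.4)² + (37.8−29)² = 132.25 + 77.44 = 209.69
d²(u, class-G) = (8.9−32)² + (37.8−36.5)² = 533.61 + 1.69 = 535.3
class-B is nearest.

class-B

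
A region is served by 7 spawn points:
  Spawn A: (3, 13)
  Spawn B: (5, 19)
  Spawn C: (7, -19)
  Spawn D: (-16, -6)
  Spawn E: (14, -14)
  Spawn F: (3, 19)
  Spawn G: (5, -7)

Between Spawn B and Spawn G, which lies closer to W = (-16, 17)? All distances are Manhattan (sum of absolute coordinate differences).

d(W, Spawn B) = |-16−5| + |17−19| = 21 + 2 = 23
d(W, Spawn G) = |-16−5| + |17−(-7)| = 21 + 24 = 45
23 < 45, so Spawn B is closer.

Spawn B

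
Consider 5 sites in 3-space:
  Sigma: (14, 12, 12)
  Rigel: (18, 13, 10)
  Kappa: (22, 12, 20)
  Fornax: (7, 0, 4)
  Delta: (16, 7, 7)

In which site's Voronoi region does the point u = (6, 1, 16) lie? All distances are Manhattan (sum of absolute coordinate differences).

d(u, Sigma) = |6−14| + |1−12| + |16−12| = 8 + 11 + 4 = 23
d(u, Rigel) = |6−18| + |1−13| + |16−10| = 12 + 12 + 6 = 30
d(u, Kappa) = |6−22| + |1−12| + |16−20| = 16 + 11 + 4 = 31
d(u, Fornax) = |6−7| + |1−0| + |16−4| = 1 + 1 + 12 = 14
d(u, Delta) = |6−16| + |1−7| + |16−7| = 10 + 6 + 9 = 25
Fornax is nearest.

Fornax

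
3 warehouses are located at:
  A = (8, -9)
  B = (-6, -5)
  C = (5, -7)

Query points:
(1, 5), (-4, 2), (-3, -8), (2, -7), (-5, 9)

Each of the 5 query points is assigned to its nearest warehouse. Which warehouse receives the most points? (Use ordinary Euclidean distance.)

(1, 5) — d² to each: A:245, B:149, C:160 → nearest is B
(-4, 2) — d² to each: A:265, B:53, C:162 → nearest is B
(-3, -8) — d² to each: A:122, B:18, C:65 → nearest is B
(2, -7) — d² to each: A:40, B:68, C:9 → nearest is C
(-5, 9) — d² to each: A:493, B:197, C:356 → nearest is B
Tally — B:4, C:1. B captures the most (4).

B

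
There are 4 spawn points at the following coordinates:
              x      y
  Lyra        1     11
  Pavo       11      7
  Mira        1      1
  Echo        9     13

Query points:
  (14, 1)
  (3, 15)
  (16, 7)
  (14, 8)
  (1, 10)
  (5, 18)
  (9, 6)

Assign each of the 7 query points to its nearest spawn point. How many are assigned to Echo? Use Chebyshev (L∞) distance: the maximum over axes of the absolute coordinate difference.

(14, 1) — d to each: Lyra:13, Pavo:6, Mira:13, Echo:12 → nearest is Pavo
(3, 15) — d to each: Lyra:4, Pavo:8, Mira:14, Echo:6 → nearest is Lyra
(16, 7) — d to each: Lyra:15, Pavo:5, Mira:15, Echo:7 → nearest is Pavo
(14, 8) — d to each: Lyra:13, Pavo:3, Mira:13, Echo:5 → nearest is Pavo
(1, 10) — d to each: Lyra:1, Pavo:10, Mira:9, Echo:8 → nearest is Lyra
(5, 18) — d to each: Lyra:7, Pavo:11, Mira:17, Echo:5 → nearest is Echo
(9, 6) — d to each: Lyra:8, Pavo:2, Mira:8, Echo:7 → nearest is Pavo
1 of the 7 points has Echo as nearest.

1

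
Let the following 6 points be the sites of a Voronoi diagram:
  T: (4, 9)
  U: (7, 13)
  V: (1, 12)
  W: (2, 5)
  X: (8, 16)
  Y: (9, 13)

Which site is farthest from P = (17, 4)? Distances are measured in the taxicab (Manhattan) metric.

V

d(P,T) = |17−4| + |4−9| = 13 + 5 = 18
d(P,U) = |17−7| + |4−13| = 10 + 9 = 19
d(P,V) = |17−1| + |4−12| = 16 + 8 = 24
d(P,W) = |17−2| + |4−5| = 15 + 1 = 16
d(P,X) = |17−8| + |4−16| = 9 + 12 = 21
d(P,Y) = |17−9| + |4−13| = 8 + 9 = 17
The largest is to V.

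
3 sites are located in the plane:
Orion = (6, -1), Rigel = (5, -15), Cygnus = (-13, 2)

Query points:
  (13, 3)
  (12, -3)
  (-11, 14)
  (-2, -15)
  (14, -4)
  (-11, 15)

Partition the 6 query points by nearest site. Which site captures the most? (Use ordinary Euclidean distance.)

Orion

(13, 3) — d² to each: Orion:65, Rigel:388, Cygnus:677 → nearest is Orion
(12, -3) — d² to each: Orion:40, Rigel:193, Cygnus:650 → nearest is Orion
(-11, 14) — d² to each: Orion:514, Rigel:1097, Cygnus:148 → nearest is Cygnus
(-2, -15) — d² to each: Orion:260, Rigel:49, Cygnus:410 → nearest is Rigel
(14, -4) — d² to each: Orion:73, Rigel:202, Cygnus:765 → nearest is Orion
(-11, 15) — d² to each: Orion:545, Rigel:1156, Cygnus:173 → nearest is Cygnus
Tally — Orion:3, Rigel:1, Cygnus:2. Orion captures the most (3).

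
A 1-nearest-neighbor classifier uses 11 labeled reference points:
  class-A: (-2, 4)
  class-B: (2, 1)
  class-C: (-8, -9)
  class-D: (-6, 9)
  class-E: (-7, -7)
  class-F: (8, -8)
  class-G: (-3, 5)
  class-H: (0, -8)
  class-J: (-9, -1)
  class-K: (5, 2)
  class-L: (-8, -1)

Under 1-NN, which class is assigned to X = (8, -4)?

Compare squared distances (the ordering matches that of the actual distances):
d²(X, class-A) = 100 + 64 = 164
d²(X, class-B) = 36 + 25 = 61
d²(X, class-C) = 256 + 25 = 281
d²(X, class-D) = 196 + 169 = 365
d²(X, class-E) = 225 + 9 = 234
d²(X, class-F) = 0 + 16 = 16
d²(X, class-G) = 121 + 81 = 202
d²(X, class-H) = 64 + 16 = 80
d²(X, class-J) = 289 + 9 = 298
d²(X, class-K) = 9 + 36 = 45
d²(X, class-L) = 256 + 9 = 265
The smallest is to class-F, so X lies in the Voronoi region of class-F.

class-F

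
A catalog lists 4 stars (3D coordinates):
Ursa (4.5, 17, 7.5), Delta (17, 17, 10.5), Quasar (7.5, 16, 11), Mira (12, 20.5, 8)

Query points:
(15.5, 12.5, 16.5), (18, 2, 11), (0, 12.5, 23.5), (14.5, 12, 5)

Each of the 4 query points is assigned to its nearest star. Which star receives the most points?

(15.5, 12.5, 16.5) — d² to each: Ursa:222.25, Delta:58.5, Quasar:106.5, Mira:148.5 → nearest is Delta
(18, 2, 11) — d² to each: Ursa:419.5, Delta:226.25, Quasar:306.25, Mira:387.25 → nearest is Delta
(0, 12.5, 23.5) — d² to each: Ursa:296.5, Delta:478.25, Quasar:224.75, Mira:448.25 → nearest is Quasar
(14.5, 12, 5) — d² to each: Ursa:131.25, Delta:61.5, Quasar:101, Mira:87.5 → nearest is Delta
Tally — Delta:3, Quasar:1. Delta captures the most (3).

Delta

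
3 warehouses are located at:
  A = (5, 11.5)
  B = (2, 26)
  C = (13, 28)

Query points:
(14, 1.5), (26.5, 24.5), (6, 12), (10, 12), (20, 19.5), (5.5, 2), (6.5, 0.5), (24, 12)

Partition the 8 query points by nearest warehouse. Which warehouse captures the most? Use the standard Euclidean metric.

(14, 1.5) — d² to each: A:181, B:744.25, C:703.25 → nearest is A
(26.5, 24.5) — d² to each: A:631.25, B:602.5, C:194.5 → nearest is C
(6, 12) — d² to each: A:1.25, B:212, C:305 → nearest is A
(10, 12) — d² to each: A:25.25, B:260, C:265 → nearest is A
(20, 19.5) — d² to each: A:289, B:366.25, C:121.25 → nearest is C
(5.5, 2) — d² to each: A:90.5, B:588.25, C:732.25 → nearest is A
(6.5, 0.5) — d² to each: A:123.25, B:670.5, C:798.5 → nearest is A
(24, 12) — d² to each: A:361.25, B:680, C:377 → nearest is A
Tally — A:6, C:2. A captures the most (6).

A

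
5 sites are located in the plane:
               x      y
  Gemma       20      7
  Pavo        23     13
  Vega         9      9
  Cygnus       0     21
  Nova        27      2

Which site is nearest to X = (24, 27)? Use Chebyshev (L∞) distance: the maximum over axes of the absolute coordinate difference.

d(X, Gemma) = max(4, 20) = 20
d(X, Pavo) = max(1, 14) = 14
d(X, Vega) = max(15, 18) = 18
d(X, Cygnus) = max(24, 6) = 24
d(X, Nova) = max(3, 25) = 25
Minimum is at Pavo.

Pavo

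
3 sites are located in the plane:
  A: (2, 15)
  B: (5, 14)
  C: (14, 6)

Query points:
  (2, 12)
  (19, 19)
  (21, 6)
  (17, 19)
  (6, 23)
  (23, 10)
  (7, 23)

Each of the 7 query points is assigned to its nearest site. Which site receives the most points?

(2, 12) — d² to each: A:9, B:13, C:180 → nearest is A
(19, 19) — d² to each: A:305, B:221, C:194 → nearest is C
(21, 6) — d² to each: A:442, B:320, C:49 → nearest is C
(17, 19) — d² to each: A:241, B:169, C:178 → nearest is B
(6, 23) — d² to each: A:80, B:82, C:353 → nearest is A
(23, 10) — d² to each: A:466, B:340, C:97 → nearest is C
(7, 23) — d² to each: A:89, B:85, C:338 → nearest is B
Tally — A:2, B:2, C:3. C captures the most (3).

C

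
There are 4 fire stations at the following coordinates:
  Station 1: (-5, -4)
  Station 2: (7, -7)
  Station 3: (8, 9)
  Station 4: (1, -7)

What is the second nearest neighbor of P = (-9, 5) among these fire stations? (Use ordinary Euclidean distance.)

Station 4

Squared Euclidean distances:
d²(P, Station 1) = (-9−(-5))² + (5−(-4))² = 16 + 81 = 97
d²(P, Station 2) = (-9−7)² + (5−(-7))² = 256 + 144 = 400
d²(P, Station 3) = (-9−8)² + (5−9)² = 289 + 16 = 305
d²(P, Station 4) = (-9−1)² + (5−(-7))² = 100 + 144 = 244
Sorted ascending: Station 1, Station 4, Station 3, … — the second-nearest is Station 4.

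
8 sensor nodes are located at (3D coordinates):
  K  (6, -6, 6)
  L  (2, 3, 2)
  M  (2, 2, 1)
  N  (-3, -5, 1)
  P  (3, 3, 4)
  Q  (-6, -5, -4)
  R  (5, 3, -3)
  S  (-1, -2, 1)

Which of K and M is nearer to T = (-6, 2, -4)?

Compare squared distances:
|TK|² = (-6−6)² + (2−(-6))² + (-4−6)² = 144 + 64 + 100 = 308
|TM|² = (-6−2)² + (2−2)² + (-4−1)² = 64 + 0 + 25 = 89
308 > 89, so M is closer.

M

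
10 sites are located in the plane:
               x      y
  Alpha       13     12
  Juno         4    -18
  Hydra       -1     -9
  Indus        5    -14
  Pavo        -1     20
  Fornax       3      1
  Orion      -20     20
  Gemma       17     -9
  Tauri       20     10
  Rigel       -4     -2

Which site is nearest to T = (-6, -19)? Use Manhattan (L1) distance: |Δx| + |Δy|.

Juno

d(T, Alpha) = |-6−13| + |-19−12| = 19 + 31 = 50
d(T, Juno) = |-6−4| + |-19−(-18)| = 10 + 1 = 11
d(T, Hydra) = |-6−(-1)| + |-19−(-9)| = 5 + 10 = 15
d(T, Indus) = |-6−5| + |-19−(-14)| = 11 + 5 = 16
d(T, Pavo) = |-6−(-1)| + |-19−20| = 5 + 39 = 44
d(T, Fornax) = |-6−3| + |-19−1| = 9 + 20 = 29
d(T, Orion) = |-6−(-20)| + |-19−20| = 14 + 39 = 53
d(T, Gemma) = |-6−17| + |-19−(-9)| = 23 + 10 = 33
d(T, Tauri) = |-6−20| + |-19−10| = 26 + 29 = 55
d(T, Rigel) = |-6−(-4)| + |-19−(-2)| = 2 + 17 = 19
The smallest is to Juno, so T lies in the Voronoi region of Juno.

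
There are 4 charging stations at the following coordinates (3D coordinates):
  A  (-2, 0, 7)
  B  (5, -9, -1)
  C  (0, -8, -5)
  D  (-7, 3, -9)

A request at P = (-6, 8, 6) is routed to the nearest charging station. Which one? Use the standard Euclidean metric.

Squared Euclidean distances:
|PA|² = (-6−(-2))² + (8−0)² + (6−7)² = 16 + 64 + 1 = 81
|PB|² = (-6−5)² + (8−(-9))² + (6−(-1))² = 121 + 289 + 49 = 459
|PC|² = (-6−0)² + (8−(-8))² + (6−(-5))² = 36 + 256 + 121 = 413
|PD|² = (-6−(-7))² + (8−3)² + (6−(-9))² = 1 + 25 + 225 = 251
Minimum is at A.

A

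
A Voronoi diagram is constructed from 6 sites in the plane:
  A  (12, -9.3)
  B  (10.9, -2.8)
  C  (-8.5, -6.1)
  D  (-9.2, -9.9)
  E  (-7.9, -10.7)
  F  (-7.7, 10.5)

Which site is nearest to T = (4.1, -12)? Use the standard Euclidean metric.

A

Compare squared distances (the ordering matches that of the actual distances):
|TA|² = (4.1−12)² + (-12−(-9.3))² = 62.41 + 7.29 = 69.7
|TB|² = (4.1−10.9)² + (-12−(-2.8))² = 46.24 + 84.64 = 130.88
|TC|² = (4.1−(-8.5))² + (-12−(-6.1))² = 158.76 + 34.81 = 193.57
|TD|² = (4.1−(-9.2))² + (-12−(-9.9))² = 176.89 + 4.41 = 181.3
|TE|² = (4.1−(-7.9))² + (-12−(-10.7))² = 144 + 1.69 = 145.69
|TF|² = (4.1−(-7.7))² + (-12−10.5)² = 139.24 + 506.25 = 645.49
A is nearest.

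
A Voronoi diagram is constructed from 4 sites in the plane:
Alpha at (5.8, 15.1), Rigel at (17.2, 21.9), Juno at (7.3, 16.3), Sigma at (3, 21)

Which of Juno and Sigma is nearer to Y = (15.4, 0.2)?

Compare squared distances:
d²(Y, Juno) = (15.4−7.3)² + (0.2−16.3)² = 65.61 + 259.21 = 324.82
d²(Y, Sigma) = (15.4−3)² + (0.2−21)² = 153.76 + 432.64 = 586.4
324.82 < 586.4, so Juno is closer.

Juno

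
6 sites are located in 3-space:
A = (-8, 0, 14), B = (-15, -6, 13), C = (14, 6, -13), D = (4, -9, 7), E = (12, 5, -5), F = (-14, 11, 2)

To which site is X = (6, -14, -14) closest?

C

Compare squared distances (the ordering matches that of the actual distances):
|XA|² = (6−(-8))² + (-14−0)² + (-14−14)² = 196 + 196 + 784 = 1176
|XB|² = (6−(-15))² + (-14−(-6))² + (-14−13)² = 441 + 64 + 729 = 1234
|XC|² = (6−14)² + (-14−6)² + (-14−(-13))² = 64 + 400 + 1 = 465
|XD|² = (6−4)² + (-14−(-9))² + (-14−7)² = 4 + 25 + 441 = 470
|XE|² = (6−12)² + (-14−5)² + (-14−(-5))² = 36 + 361 + 81 = 478
|XF|² = (6−(-14))² + (-14−11)² + (-14−2)² = 400 + 625 + 256 = 1281
Minimum is at C.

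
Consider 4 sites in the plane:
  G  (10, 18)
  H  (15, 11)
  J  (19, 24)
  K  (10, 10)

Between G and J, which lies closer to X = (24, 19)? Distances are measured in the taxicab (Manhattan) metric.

d(X,G) = |24−10| + |19−18| = 14 + 1 = 15
d(X,J) = |24−19| + |19−24| = 5 + 5 = 10
15 > 10, so J is closer.

J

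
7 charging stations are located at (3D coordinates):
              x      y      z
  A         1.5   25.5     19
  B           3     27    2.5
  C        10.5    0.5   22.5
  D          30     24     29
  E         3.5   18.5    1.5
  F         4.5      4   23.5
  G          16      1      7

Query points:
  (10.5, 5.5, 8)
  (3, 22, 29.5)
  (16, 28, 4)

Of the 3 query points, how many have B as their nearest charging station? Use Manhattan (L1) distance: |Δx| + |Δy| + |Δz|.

(10.5, 5.5, 8) — d to each: A:40, B:34.5, C:19.5, D:59, E:26.5, F:23, G:11 → nearest is G
(3, 22, 29.5) — d to each: A:15.5, B:32, C:36, D:29.5, E:32, F:25.5, G:56.5 → nearest is A
(16, 28, 4) — d to each: A:32, B:15.5, C:51.5, D:43, E:24.5, F:55, G:30 → nearest is B
1 of the 3 points has B as nearest.

1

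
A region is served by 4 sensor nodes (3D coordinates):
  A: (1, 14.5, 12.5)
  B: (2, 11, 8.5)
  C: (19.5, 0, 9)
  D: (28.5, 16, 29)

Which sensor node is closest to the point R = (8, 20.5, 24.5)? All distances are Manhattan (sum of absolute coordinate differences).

d(R,A) = |8−1| + |20.5−14.5| + |24.5−12.5| = 7 + 6 + 12 = 25
d(R,B) = |8−2| + |20.5−11| + |24.5−8.5| = 6 + 9.5 + 16 = 31.5
d(R,C) = |8−19.5| + |20.5−0| + |24.5−9| = 11.5 + 20.5 + 15.5 = 47.5
d(R,D) = |8−28.5| + |20.5−16| + |24.5−29| = 20.5 + 4.5 + 4.5 = 29.5
A is nearest.

A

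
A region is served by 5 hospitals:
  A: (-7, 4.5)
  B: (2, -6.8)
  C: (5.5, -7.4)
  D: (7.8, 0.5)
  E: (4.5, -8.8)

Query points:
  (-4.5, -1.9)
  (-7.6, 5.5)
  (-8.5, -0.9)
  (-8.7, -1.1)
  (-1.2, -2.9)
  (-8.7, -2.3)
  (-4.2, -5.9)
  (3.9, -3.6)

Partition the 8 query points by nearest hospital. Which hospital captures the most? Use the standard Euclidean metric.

A

(-4.5, -1.9) — d² to each: A:47.21, B:66.26, C:130.25, D:157.05, E:128.61 → nearest is A
(-7.6, 5.5) — d² to each: A:1.36, B:243.45, C:338.02, D:262.16, E:350.9 → nearest is A
(-8.5, -0.9) — d² to each: A:31.41, B:145.06, C:238.25, D:267.65, E:231.41 → nearest is A
(-8.7, -1.1) — d² to each: A:34.25, B:146.98, C:241.33, D:274.81, E:233.53 → nearest is A
(-1.2, -2.9) — d² to each: A:88.4, B:25.45, C:65.14, D:92.56, E:67.3 → nearest is B
(-8.7, -2.3) — d² to each: A:49.13, B:134.74, C:227.65, D:280.09, E:216.49 → nearest is A
(-4.2, -5.9) — d² to each: A:116, B:39.25, C:96.34, D:184.96, E:84.1 → nearest is B
(3.9, -3.6) — d² to each: A:184.42, B:13.85, C:17, D:32.02, E:27.4 → nearest is B
Tally — A:5, B:3. A captures the most (5).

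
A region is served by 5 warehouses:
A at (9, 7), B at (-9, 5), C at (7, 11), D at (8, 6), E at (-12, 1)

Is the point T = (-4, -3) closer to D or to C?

D

Compare squared distances:
|TD|² = (-4−8)² + (-3−6)² = 144 + 81 = 225
|TC|² = (-4−7)² + (-3−11)² = 121 + 196 = 317
225 < 317, so D is closer.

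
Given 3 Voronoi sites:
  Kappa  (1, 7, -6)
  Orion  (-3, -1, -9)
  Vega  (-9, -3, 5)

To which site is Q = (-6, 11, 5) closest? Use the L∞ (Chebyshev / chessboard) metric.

Kappa

d(Q, Kappa) = max(7, 4, 11) = 11
d(Q, Orion) = max(3, 12, 14) = 14
d(Q, Vega) = max(3, 14, 0) = 14
Minimum is at Kappa.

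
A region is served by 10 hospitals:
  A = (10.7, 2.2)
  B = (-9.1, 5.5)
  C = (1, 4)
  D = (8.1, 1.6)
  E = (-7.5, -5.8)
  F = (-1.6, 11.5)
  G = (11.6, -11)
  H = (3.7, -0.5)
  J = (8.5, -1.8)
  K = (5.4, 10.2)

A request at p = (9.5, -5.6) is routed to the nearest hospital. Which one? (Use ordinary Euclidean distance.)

J

Squared Euclidean distances:
|pA|² = 1.44 + 60.84 = 62.28
|pB|² = 345.96 + 123.21 = 469.17
|pC|² = 72.25 + 92.16 = 164.41
|pD|² = 1.96 + 51.84 = 53.8
|pE|² = 289 + 0.04 = 289.04
|pF|² = 123.21 + 292.41 = 415.62
|pG|² = 4.41 + 29.16 = 33.57
|pH|² = 33.64 + 26.01 = 59.65
|pJ|² = 1 + 14.44 = 15.44
|pK|² = 16.81 + 249.64 = 266.45
Minimum is at J.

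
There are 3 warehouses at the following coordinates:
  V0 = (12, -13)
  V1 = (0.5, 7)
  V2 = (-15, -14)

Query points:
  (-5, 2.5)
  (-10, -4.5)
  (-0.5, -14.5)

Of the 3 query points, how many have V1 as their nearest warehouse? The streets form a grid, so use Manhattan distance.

(-5, 2.5) — d to each: V0:32.5, V1:10, V2:26.5 → nearest is V1
(-10, -4.5) — d to each: V0:30.5, V1:22, V2:14.5 → nearest is V2
(-0.5, -14.5) — d to each: V0:14, V1:22.5, V2:15 → nearest is V0
1 of the 3 points has V1 as nearest.

1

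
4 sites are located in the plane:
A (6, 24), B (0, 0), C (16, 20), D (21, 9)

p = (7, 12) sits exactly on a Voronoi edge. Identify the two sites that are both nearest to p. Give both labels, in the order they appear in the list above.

A and C

Squared distances from p to each site:
|pA|² = 1 + 144 = 145
|pB|² = 49 + 144 = 193
|pC|² = 81 + 64 = 145
|pD|² = 196 + 9 = 205
p is equidistant from A and C (both at squared distance 145), and every other site is strictly farther — so p lies on the A–C Voronoi edge.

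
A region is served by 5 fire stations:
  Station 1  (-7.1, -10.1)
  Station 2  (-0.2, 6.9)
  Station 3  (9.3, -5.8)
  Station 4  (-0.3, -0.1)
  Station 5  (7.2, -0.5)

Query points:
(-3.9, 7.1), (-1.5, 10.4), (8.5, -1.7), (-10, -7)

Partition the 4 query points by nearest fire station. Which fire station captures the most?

Station 2

(-3.9, 7.1) — d² to each: Station 1:306.08, Station 2:13.73, Station 3:340.65, Station 4:64.8, Station 5:180.97 → nearest is Station 2
(-1.5, 10.4) — d² to each: Station 1:451.61, Station 2:13.94, Station 3:379.08, Station 4:111.69, Station 5:194.5 → nearest is Station 2
(8.5, -1.7) — d² to each: Station 1:313.92, Station 2:149.65, Station 3:17.45, Station 4:80, Station 5:3.13 → nearest is Station 5
(-10, -7) — d² to each: Station 1:18.02, Station 2:289.25, Station 3:373.93, Station 4:141.7, Station 5:338.09 → nearest is Station 1
Tally — Station 1:1, Station 2:2, Station 5:1. Station 2 captures the most (2).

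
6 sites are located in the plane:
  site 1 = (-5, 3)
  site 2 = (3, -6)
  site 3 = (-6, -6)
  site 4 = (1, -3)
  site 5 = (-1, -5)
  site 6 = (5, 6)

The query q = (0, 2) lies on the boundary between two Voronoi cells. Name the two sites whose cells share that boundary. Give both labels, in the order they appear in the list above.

site 1 and site 4

Squared distances from q to each site:
d²(q, site 1) = (0−(-5))² + (2−3)² = 25 + 1 = 26
d²(q, site 2) = (0−3)² + (2−(-6))² = 9 + 64 = 73
d²(q, site 3) = (0−(-6))² + (2−(-6))² = 36 + 64 = 100
d²(q, site 4) = (0−1)² + (2−(-3))² = 1 + 25 = 26
d²(q, site 5) = (0−(-1))² + (2−(-5))² = 1 + 49 = 50
d²(q, site 6) = (0−5)² + (2−6)² = 25 + 16 = 41
q is equidistant from site 1 and site 4 (both at squared distance 26), and every other site is strictly farther — so q lies on the site 1–site 4 Voronoi edge.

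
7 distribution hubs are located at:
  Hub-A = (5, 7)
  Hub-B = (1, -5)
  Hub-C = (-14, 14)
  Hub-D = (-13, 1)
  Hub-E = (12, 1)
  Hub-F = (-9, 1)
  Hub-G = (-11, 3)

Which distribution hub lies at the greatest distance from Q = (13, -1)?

Hub-C

Squared Euclidean distances:
d²(Q, Hub-A) = 64 + 64 = 128
d²(Q, Hub-B) = 144 + 16 = 160
d²(Q, Hub-C) = 729 + 225 = 954
d²(Q, Hub-D) = 676 + 4 = 680
d²(Q, Hub-E) = 1 + 4 = 5
d²(Q, Hub-F) = 484 + 4 = 488
d²(Q, Hub-G) = 576 + 16 = 592
The largest is to Hub-C.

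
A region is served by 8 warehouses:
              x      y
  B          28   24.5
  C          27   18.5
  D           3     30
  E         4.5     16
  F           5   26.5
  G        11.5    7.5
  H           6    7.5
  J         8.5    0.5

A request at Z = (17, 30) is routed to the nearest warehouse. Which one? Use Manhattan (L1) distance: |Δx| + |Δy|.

d(Z,B) = |17−28| + |30−24.5| = 11 + 5.5 = 16.5
d(Z,C) = |17−27| + |30−18.5| = 10 + 11.5 = 21.5
d(Z,D) = |17−3| + |30−30| = 14 + 0 = 14
d(Z,E) = |17−4.5| + |30−16| = 12.5 + 14 = 26.5
d(Z,F) = |17−5| + |30−26.5| = 12 + 3.5 = 15.5
d(Z,G) = |17−11.5| + |30−7.5| = 5.5 + 22.5 = 28
d(Z,H) = |17−6| + |30−7.5| = 11 + 22.5 = 33.5
d(Z,J) = |17−8.5| + |30−0.5| = 8.5 + 29.5 = 38
Minimum is at D.

D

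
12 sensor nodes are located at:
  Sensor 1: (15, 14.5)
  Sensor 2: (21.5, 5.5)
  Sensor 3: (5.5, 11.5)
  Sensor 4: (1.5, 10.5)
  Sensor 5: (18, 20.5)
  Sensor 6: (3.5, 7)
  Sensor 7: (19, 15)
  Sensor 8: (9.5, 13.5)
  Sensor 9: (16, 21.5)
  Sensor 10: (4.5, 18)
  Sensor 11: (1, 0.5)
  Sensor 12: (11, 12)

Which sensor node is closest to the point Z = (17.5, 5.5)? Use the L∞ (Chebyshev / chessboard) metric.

d(Z, Sensor 1) = max(2.5, 9) = 9
d(Z, Sensor 2) = max(4, 0) = 4
d(Z, Sensor 3) = max(12, 6) = 12
d(Z, Sensor 4) = max(16, 5) = 16
d(Z, Sensor 5) = max(0.5, 15) = 15
d(Z, Sensor 6) = max(14, 1.5) = 14
d(Z, Sensor 7) = max(1.5, 9.5) = 9.5
d(Z, Sensor 8) = max(8, 8) = 8
d(Z, Sensor 9) = max(1.5, 16) = 16
d(Z, Sensor 10) = max(13, 12.5) = 13
d(Z, Sensor 11) = max(16.5, 5) = 16.5
d(Z, Sensor 12) = max(6.5, 6.5) = 6.5
The smallest is to Sensor 2, so Z lies in the Voronoi region of Sensor 2.

Sensor 2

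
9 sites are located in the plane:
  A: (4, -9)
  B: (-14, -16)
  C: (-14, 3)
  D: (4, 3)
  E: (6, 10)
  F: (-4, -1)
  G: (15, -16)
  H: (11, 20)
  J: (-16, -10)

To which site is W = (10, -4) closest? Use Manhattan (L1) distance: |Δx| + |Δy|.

d(W,A) = |10−4| + |-4−(-9)| = 6 + 5 = 11
d(W,B) = |10−(-14)| + |-4−(-16)| = 24 + 12 = 36
d(W,C) = |10−(-14)| + |-4−3| = 24 + 7 = 31
d(W,D) = |10−4| + |-4−3| = 6 + 7 = 13
d(W,E) = |10−6| + |-4−10| = 4 + 14 = 18
d(W,F) = |10−(-4)| + |-4−(-1)| = 14 + 3 = 17
d(W,G) = |10−15| + |-4−(-16)| = 5 + 12 = 17
d(W,H) = |10−11| + |-4−20| = 1 + 24 = 25
d(W,J) = |10−(-16)| + |-4−(-10)| = 26 + 6 = 32
A is nearest.

A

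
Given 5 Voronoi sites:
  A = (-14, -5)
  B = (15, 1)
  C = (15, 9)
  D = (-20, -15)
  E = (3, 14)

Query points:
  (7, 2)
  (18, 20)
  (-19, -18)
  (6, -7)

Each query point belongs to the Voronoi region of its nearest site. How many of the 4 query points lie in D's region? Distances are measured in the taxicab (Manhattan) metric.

(7, 2) — d to each: A:28, B:9, C:15, D:44, E:16 → nearest is B
(18, 20) — d to each: A:57, B:22, C:14, D:73, E:21 → nearest is C
(-19, -18) — d to each: A:18, B:53, C:61, D:4, E:54 → nearest is D
(6, -7) — d to each: A:22, B:17, C:25, D:34, E:24 → nearest is B
1 of the 4 points has D as nearest.

1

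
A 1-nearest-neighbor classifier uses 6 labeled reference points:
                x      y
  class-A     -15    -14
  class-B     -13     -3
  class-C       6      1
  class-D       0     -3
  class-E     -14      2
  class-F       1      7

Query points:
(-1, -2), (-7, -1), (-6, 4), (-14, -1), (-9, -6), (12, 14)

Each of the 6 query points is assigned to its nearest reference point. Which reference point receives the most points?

class-B

(-1, -2) — d² to each: class-A:340, class-B:145, class-C:58, class-D:2, class-E:185, class-F:85 → nearest is class-D
(-7, -1) — d² to each: class-A:233, class-B:40, class-C:173, class-D:53, class-E:58, class-F:128 → nearest is class-B
(-6, 4) — d² to each: class-A:405, class-B:98, class-C:153, class-D:85, class-E:68, class-F:58 → nearest is class-F
(-14, -1) — d² to each: class-A:170, class-B:5, class-C:404, class-D:200, class-E:9, class-F:289 → nearest is class-B
(-9, -6) — d² to each: class-A:100, class-B:25, class-C:274, class-D:90, class-E:89, class-F:269 → nearest is class-B
(12, 14) — d² to each: class-A:1513, class-B:914, class-C:205, class-D:433, class-E:820, class-F:170 → nearest is class-F
Tally — class-B:3, class-D:1, class-F:2. class-B captures the most (3).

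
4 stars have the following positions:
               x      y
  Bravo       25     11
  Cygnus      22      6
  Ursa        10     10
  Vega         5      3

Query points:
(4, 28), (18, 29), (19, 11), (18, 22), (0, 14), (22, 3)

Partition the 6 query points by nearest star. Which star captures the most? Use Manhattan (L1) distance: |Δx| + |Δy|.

(4, 28) — d to each: Bravo:38, Cygnus:40, Ursa:24, Vega:26 → nearest is Ursa
(18, 29) — d to each: Bravo:25, Cygnus:27, Ursa:27, Vega:39 → nearest is Bravo
(19, 11) — d to each: Bravo:6, Cygnus:8, Ursa:10, Vega:22 → nearest is Bravo
(18, 22) — d to each: Bravo:18, Cygnus:20, Ursa:20, Vega:32 → nearest is Bravo
(0, 14) — d to each: Bravo:28, Cygnus:30, Ursa:14, Vega:16 → nearest is Ursa
(22, 3) — d to each: Bravo:11, Cygnus:3, Ursa:19, Vega:17 → nearest is Cygnus
Tally — Bravo:3, Cygnus:1, Ursa:2. Bravo captures the most (3).

Bravo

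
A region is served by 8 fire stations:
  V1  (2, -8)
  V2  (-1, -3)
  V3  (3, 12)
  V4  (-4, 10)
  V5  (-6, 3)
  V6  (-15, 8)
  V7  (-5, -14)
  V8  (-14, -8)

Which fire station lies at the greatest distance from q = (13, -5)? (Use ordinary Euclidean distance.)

Compare squared distances (the ordering matches that of the actual distances):
|qV1|² = (13−2)² + (-5−(-8))² = 121 + 9 = 130
|qV2|² = (13−(-1))² + (-5−(-3))² = 196 + 4 = 200
|qV3|² = (13−3)² + (-5−12)² = 100 + 289 = 389
|qV4|² = (13−(-4))² + (-5−10)² = 289 + 225 = 514
|qV5|² = (13−(-6))² + (-5−3)² = 361 + 64 = 425
|qV6|² = (13−(-15))² + (-5−8)² = 784 + 169 = 953
|qV7|² = (13−(-5))² + (-5−(-14))² = 324 + 81 = 405
|qV8|² = (13−(-14))² + (-5−(-8))² = 729 + 9 = 738
The largest is to V6.

V6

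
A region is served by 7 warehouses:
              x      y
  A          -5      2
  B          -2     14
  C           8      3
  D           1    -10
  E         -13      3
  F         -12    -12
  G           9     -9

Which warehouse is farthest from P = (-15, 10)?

G

Compare squared distances (the ordering matches that of the actual distances):
|PA|² = (-15−(-5))² + (10−2)² = 100 + 64 = 164
|PB|² = (-15−(-2))² + (10−14)² = 169 + 16 = 185
|PC|² = (-15−8)² + (10−3)² = 529 + 49 = 578
|PD|² = (-15−1)² + (10−(-10))² = 256 + 400 = 656
|PE|² = (-15−(-13))² + (10−3)² = 4 + 49 = 53
|PF|² = (-15−(-12))² + (10−(-12))² = 9 + 484 = 493
|PG|² = (-15−9)² + (10−(-9))² = 576 + 361 = 937
The largest is to G.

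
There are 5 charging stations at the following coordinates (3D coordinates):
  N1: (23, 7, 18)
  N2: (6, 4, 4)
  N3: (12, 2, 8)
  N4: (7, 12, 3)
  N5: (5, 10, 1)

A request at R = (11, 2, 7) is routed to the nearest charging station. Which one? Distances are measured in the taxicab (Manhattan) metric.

d(R,N1) = |11−23| + |2−7| + |7−18| = 12 + 5 + 11 = 28
d(R,N2) = |11−6| + |2−4| + |7−4| = 5 + 2 + 3 = 10
d(R,N3) = |11−12| + |2−2| + |7−8| = 1 + 0 + 1 = 2
d(R,N4) = |11−7| + |2−12| + |7−3| = 4 + 10 + 4 = 18
d(R,N5) = |11−5| + |2−10| + |7−1| = 6 + 8 + 6 = 20
The smallest is to N3, so R lies in the Voronoi region of N3.

N3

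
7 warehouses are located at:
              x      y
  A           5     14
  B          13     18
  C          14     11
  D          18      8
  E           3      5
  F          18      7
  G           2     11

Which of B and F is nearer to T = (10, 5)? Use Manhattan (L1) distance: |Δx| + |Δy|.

F

d(T,B) = |10−13| + |5−18| = 3 + 13 = 16
d(T,F) = |10−18| + |5−7| = 8 + 2 = 10
16 > 10, so F is closer.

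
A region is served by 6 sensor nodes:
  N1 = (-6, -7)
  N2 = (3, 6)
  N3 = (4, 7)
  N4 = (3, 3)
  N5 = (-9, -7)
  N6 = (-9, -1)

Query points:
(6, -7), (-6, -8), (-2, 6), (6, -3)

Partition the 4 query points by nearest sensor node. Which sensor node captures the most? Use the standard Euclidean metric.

N4

(6, -7) — d² to each: N1:144, N2:178, N3:200, N4:109, N5:225, N6:261 → nearest is N4
(-6, -8) — d² to each: N1:1, N2:277, N3:325, N4:202, N5:10, N6:58 → nearest is N1
(-2, 6) — d² to each: N1:185, N2:25, N3:37, N4:34, N5:218, N6:98 → nearest is N2
(6, -3) — d² to each: N1:160, N2:90, N3:104, N4:45, N5:241, N6:229 → nearest is N4
Tally — N1:1, N2:1, N4:2. N4 captures the most (2).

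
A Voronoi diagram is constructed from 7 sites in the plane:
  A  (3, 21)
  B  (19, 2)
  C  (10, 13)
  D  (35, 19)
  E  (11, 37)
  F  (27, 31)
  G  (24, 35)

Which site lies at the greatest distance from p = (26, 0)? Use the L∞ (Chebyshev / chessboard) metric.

d(p,A) = max(23, 21) = 23
d(p,B) = max(7, 2) = 7
d(p,C) = max(16, 13) = 16
d(p,D) = max(9, 19) = 19
d(p,E) = max(15, 37) = 37
d(p,F) = max(1, 31) = 31
d(p,G) = max(2, 35) = 35
The largest is to E.

E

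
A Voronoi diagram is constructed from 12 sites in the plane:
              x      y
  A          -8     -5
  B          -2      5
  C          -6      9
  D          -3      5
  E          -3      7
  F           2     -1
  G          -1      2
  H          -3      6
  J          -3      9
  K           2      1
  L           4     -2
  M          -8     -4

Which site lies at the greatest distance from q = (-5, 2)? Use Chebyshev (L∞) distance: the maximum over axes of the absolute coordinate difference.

d(q,A) = max(3, 7) = 7
d(q,B) = max(3, 3) = 3
d(q,C) = max(1, 7) = 7
d(q,D) = max(2, 3) = 3
d(q,E) = max(2, 5) = 5
d(q,F) = max(7, 3) = 7
d(q,G) = max(4, 0) = 4
d(q,H) = max(2, 4) = 4
d(q,J) = max(2, 7) = 7
d(q,K) = max(7, 1) = 7
d(q,L) = max(9, 4) = 9
d(q,M) = max(3, 6) = 6
The largest is to L.

L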